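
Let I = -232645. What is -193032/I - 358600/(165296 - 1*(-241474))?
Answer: -70098148/1351900095 ≈ -0.051852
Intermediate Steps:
-193032/I - 358600/(165296 - 1*(-241474)) = -193032/(-232645) - 358600/(165296 - 1*(-241474)) = -193032*(-1/232645) - 358600/(165296 + 241474) = 27576/33235 - 358600/406770 = 27576/33235 - 358600*1/406770 = 27576/33235 - 35860/40677 = -70098148/1351900095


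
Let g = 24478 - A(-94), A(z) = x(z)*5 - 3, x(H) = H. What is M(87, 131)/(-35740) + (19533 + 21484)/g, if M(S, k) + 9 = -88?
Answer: 1468367827/891748740 ≈ 1.6466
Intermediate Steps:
M(S, k) = -97 (M(S, k) = -9 - 88 = -97)
A(z) = -3 + 5*z (A(z) = z*5 - 3 = 5*z - 3 = -3 + 5*z)
g = 24951 (g = 24478 - (-3 + 5*(-94)) = 24478 - (-3 - 470) = 24478 - 1*(-473) = 24478 + 473 = 24951)
M(87, 131)/(-35740) + (19533 + 21484)/g = -97/(-35740) + (19533 + 21484)/24951 = -97*(-1/35740) + 41017*(1/24951) = 97/35740 + 41017/24951 = 1468367827/891748740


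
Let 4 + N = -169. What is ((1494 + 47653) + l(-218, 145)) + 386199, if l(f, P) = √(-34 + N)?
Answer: 435346 + 3*I*√23 ≈ 4.3535e+5 + 14.387*I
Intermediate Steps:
N = -173 (N = -4 - 169 = -173)
l(f, P) = 3*I*√23 (l(f, P) = √(-34 - 173) = √(-207) = 3*I*√23)
((1494 + 47653) + l(-218, 145)) + 386199 = ((1494 + 47653) + 3*I*√23) + 386199 = (49147 + 3*I*√23) + 386199 = 435346 + 3*I*√23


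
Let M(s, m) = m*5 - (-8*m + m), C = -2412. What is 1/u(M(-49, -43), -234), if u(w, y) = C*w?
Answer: 1/1244592 ≈ 8.0348e-7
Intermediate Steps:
M(s, m) = 12*m (M(s, m) = 5*m - (-7)*m = 5*m + 7*m = 12*m)
u(w, y) = -2412*w
1/u(M(-49, -43), -234) = 1/(-28944*(-43)) = 1/(-2412*(-516)) = 1/1244592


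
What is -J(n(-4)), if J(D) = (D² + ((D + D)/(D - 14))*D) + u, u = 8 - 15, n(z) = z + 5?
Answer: 80/13 ≈ 6.1538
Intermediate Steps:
n(z) = 5 + z
u = -7
J(D) = -7 + D² + 2*D²/(-14 + D) (J(D) = (D² + ((D + D)/(D - 14))*D) - 7 = (D² + ((2*D)/(-14 + D))*D) - 7 = (D² + (2*D/(-14 + D))*D) - 7 = (D² + 2*D²/(-14 + D)) - 7 = -7 + D² + 2*D²/(-14 + D))
-J(n(-4)) = -(98 + (5 - 4)³ - 12*(5 - 4)² - 7*(5 - 4))/(-14 + (5 - 4)) = -(98 + 1³ - 12*1² - 7*1)/(-14 + 1) = -(98 + 1 - 12*1 - 7)/(-13) = -(-1)*(98 + 1 - 12 - 7)/13 = -(-1)*80/13 = -1*(-80/13) = 80/13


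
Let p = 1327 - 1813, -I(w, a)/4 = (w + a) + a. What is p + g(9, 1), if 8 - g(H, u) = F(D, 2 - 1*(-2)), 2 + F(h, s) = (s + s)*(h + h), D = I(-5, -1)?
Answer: -924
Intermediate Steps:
I(w, a) = -8*a - 4*w (I(w, a) = -4*((w + a) + a) = -4*((a + w) + a) = -4*(w + 2*a) = -8*a - 4*w)
D = 28 (D = -8*(-1) - 4*(-5) = 8 + 20 = 28)
F(h, s) = -2 + 4*h*s (F(h, s) = -2 + (s + s)*(h + h) = -2 + (2*s)*(2*h) = -2 + 4*h*s)
g(H, u) = -438 (g(H, u) = 8 - (-2 + 4*28*(2 - 1*(-2))) = 8 - (-2 + 4*28*(2 + 2)) = 8 - (-2 + 4*28*4) = 8 - (-2 + 448) = 8 - 1*446 = 8 - 446 = -438)
p = -486
p + g(9, 1) = -486 - 438 = -924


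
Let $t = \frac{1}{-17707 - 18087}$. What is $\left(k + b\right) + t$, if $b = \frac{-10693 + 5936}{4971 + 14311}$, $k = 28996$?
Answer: $\frac{5003071580257}{172544977} \approx 28996.0$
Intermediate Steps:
$b = - \frac{4757}{19282} \approx -0.24671$
$t = - \frac{1}{35794}$ ($t = \frac{1}{-35794} = - \frac{1}{35794} \approx -2.7938 \cdot 10^{-5}$)
$\left(k + b\right) + t = \left(28996 - \frac{4757}{19282}\right) - \frac{1}{35794} = \frac{559096115}{19282} - \frac{1}{35794} = \frac{5003071580257}{172544977}$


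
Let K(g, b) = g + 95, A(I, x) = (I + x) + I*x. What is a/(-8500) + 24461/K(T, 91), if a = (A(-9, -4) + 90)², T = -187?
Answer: -13068328/48875 ≈ -267.38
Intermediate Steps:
A(I, x) = I + x + I*x
K(g, b) = 95 + g
a = 12769 (a = ((-9 - 4 - 9*(-4)) + 90)² = ((-9 - 4 + 36) + 90)² = (23 + 90)² = 113² = 12769)
a/(-8500) + 24461/K(T, 91) = 12769/(-8500) + 24461/(95 - 187) = 12769*(-1/8500) + 24461/(-92) = -12769/8500 + 24461*(-1/92) = -12769/8500 - 24461/92 = -13068328/48875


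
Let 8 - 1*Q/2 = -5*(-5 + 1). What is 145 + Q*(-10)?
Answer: 385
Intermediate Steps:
Q = -24 (Q = 16 - (-10)*(-5 + 1) = 16 - (-10)*(-4) = 16 - 2*20 = 16 - 40 = -24)
145 + Q*(-10) = 145 - 24*(-10) = 145 + 240 = 385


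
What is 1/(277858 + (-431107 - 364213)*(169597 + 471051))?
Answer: -1/509519889502 ≈ -1.9626e-12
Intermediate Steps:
1/(277858 + (-431107 - 364213)*(169597 + 471051)) = 1/(277858 - 795320*640648) = 1/(277858 - 509520167360) = 1/(-509519889502) = -1/509519889502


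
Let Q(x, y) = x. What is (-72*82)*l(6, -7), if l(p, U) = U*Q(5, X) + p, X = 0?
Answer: 171216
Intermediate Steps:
l(p, U) = p + 5*U (l(p, U) = U*5 + p = 5*U + p = p + 5*U)
(-72*82)*l(6, -7) = (-72*82)*(6 + 5*(-7)) = -5904*(6 - 35) = -5904*(-29) = 171216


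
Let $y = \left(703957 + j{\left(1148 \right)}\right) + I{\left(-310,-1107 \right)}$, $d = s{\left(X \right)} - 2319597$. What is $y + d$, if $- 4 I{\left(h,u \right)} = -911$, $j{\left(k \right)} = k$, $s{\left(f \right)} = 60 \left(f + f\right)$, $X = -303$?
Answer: $- \frac{6602497}{4} \approx -1.6506 \cdot 10^{6}$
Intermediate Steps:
$s{\left(f \right)} = 120 f$ ($s{\left(f \right)} = 60 \cdot 2 f = 120 f$)
$d = -2355957$ ($d = 120 \left(-303\right) - 2319597 = -36360 - 2319597 = -2355957$)
$I{\left(h,u \right)} = \frac{911}{4}$ ($I{\left(h,u \right)} = \left(- \frac{1}{4}\right) \left(-911\right) = \frac{911}{4}$)
$y = \frac{2821331}{4}$ ($y = \left(703957 + 1148\right) + \frac{911}{4} = 705105 + \frac{911}{4} = \frac{2821331}{4} \approx 7.0533 \cdot 10^{5}$)
$y + d = \frac{2821331}{4} - 2355957 = - \frac{6602497}{4}$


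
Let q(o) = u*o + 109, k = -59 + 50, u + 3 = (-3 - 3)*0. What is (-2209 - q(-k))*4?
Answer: -9164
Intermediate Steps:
u = -3 (u = -3 + (-3 - 3)*0 = -3 - 6*0 = -3 + 0 = -3)
k = -9
q(o) = 109 - 3*o (q(o) = -3*o + 109 = 109 - 3*o)
(-2209 - q(-k))*4 = (-2209 - (109 - (-3)*(-9)))*4 = (-2209 - (109 - 3*9))*4 = (-2209 - (109 - 27))*4 = (-2209 - 1*82)*4 = (-2209 - 82)*4 = -2291*4 = -9164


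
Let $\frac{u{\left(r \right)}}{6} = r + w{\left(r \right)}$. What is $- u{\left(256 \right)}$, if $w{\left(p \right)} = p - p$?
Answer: $-1536$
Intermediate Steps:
$w{\left(p \right)} = 0$
$u{\left(r \right)} = 6 r$ ($u{\left(r \right)} = 6 \left(r + 0\right) = 6 r$)
$- u{\left(256 \right)} = - 6 \cdot 256 = \left(-1\right) 1536 = -1536$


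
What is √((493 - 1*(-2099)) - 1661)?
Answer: 7*√19 ≈ 30.512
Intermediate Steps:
√((493 - 1*(-2099)) - 1661) = √((493 + 2099) - 1661) = √(2592 - 1661) = √931 = 7*√19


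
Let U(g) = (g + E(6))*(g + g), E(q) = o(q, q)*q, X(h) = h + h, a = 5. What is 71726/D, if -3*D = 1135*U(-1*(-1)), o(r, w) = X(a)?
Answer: -107589/69235 ≈ -1.5540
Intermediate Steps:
X(h) = 2*h
o(r, w) = 10 (o(r, w) = 2*5 = 10)
E(q) = 10*q
U(g) = 2*g*(60 + g) (U(g) = (g + 10*6)*(g + g) = (g + 60)*(2*g) = (60 + g)*(2*g) = 2*g*(60 + g))
D = -138470/3 (D = -1135*2*(-1*(-1))*(60 - 1*(-1))/3 = -1135*2*1*(60 + 1)/3 = -1135*2*1*61/3 = -1135*122/3 = -1/3*138470 = -138470/3 ≈ -46157.)
71726/D = 71726/(-138470/3) = 71726*(-3/138470) = -107589/69235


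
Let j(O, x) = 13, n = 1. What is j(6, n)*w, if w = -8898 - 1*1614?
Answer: -136656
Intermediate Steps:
w = -10512 (w = -8898 - 1614 = -10512)
j(6, n)*w = 13*(-10512) = -136656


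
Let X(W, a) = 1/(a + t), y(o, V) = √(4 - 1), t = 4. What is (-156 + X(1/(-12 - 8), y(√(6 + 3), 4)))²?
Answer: 4096579/169 + 4048*√3/169 ≈ 24282.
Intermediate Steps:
y(o, V) = √3
X(W, a) = 1/(4 + a) (X(W, a) = 1/(a + 4) = 1/(4 + a))
(-156 + X(1/(-12 - 8), y(√(6 + 3), 4)))² = (-156 + 1/(4 + √3))²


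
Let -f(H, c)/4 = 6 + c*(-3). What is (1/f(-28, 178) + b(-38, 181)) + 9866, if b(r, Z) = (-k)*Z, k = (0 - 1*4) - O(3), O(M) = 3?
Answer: 23512897/2112 ≈ 11133.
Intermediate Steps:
f(H, c) = -24 + 12*c (f(H, c) = -4*(6 + c*(-3)) = -4*(6 - 3*c) = -24 + 12*c)
k = -7 (k = (0 - 1*4) - 1*3 = (0 - 4) - 3 = -4 - 3 = -7)
b(r, Z) = 7*Z (b(r, Z) = (-1*(-7))*Z = 7*Z)
(1/f(-28, 178) + b(-38, 181)) + 9866 = (1/(-24 + 12*178) + 7*181) + 9866 = (1/(-24 + 2136) + 1267) + 9866 = (1/2112 + 1267) + 9866 = 2675905/2112 + 9866 = 23512897/2112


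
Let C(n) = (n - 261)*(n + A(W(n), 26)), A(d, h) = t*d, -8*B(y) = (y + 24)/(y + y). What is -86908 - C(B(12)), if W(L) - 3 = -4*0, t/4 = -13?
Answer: -32691769/256 ≈ -1.2770e+5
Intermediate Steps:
t = -52 (t = 4*(-13) = -52)
W(L) = 3 (W(L) = 3 - 4*0 = 3 + 0 = 3)
B(y) = -(24 + y)/(16*y) (B(y) = -(y + 24)/(8*(y + y)) = -(24 + y)/(8*(2*y)) = -(24 + y)*1/(2*y)/8 = -(24 + y)/(16*y))
A(d, h) = -52*d
C(n) = (-261 + n)*(-156 + n) (C(n) = (n - 261)*(n - 52*3) = (-261 + n)*(n - 156) = (-261 + n)*(-156 + n))
-86908 - C(B(12)) = -86908 - (40716 + ((1/16)*(-24 - 1*12)/12)² - 417*(-24 - 1*12)/(16*12)) = -86908 - (40716 + ((1/16)*(1/12)*(-24 - 12))² - 417*(-24 - 12)/(16*12)) = -86908 - (40716 + ((1/16)*(1/12)*(-36))² - 417*(-36)/(16*12)) = -86908 - (40716 + (-3/16)² - 417*(-3/16)) = -86908 - (40716 + 9/256 + 1251/16) = -86908 - 1*10443321/256 = -86908 - 10443321/256 = -32691769/256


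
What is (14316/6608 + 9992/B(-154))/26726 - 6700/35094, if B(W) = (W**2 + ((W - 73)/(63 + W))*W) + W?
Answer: -1391983587339685/7294799051690304 ≈ -0.19082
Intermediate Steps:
B(W) = W + W**2 + W*(-73 + W)/(63 + W) (B(W) = (W**2 + ((-73 + W)/(63 + W))*W) + W = (W**2 + W*(-73 + W)/(63 + W)) + W = W + W**2 + W*(-73 + W)/(63 + W))
(14316/6608 + 9992/B(-154))/26726 - 6700/35094 = (14316/6608 + 9992/((-154*(-10 + (-154)**2 + 65*(-154))/(63 - 154))))/26726 - 6700/35094 = (14316*(1/6608) + 9992/((-154*(-10 + 23716 - 10010)/(-91))))*(1/26726) - 6700*1/35094 = (3579/1652 + 9992/((-154*(-1/91)*13696)))*(1/26726) - 3350/17547 = (3579/1652 + 9992/(301312/13))*(1/26726) - 3350/17547 = (3579/1652 + 9992*(13/301312))*(1/26726) - 3350/17547 = (3579/1652 + 16237/37664)*(1/26726) - 3350/17547 = (40405745/15555232)*(1/26726) - 3350/17547 = 40405745/415729130432 - 3350/17547 = -1391983587339685/7294799051690304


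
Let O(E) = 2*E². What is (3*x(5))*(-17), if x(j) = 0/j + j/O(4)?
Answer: -255/32 ≈ -7.9688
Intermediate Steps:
x(j) = j/32 (x(j) = 0/j + j/((2*4²)) = 0 + j/((2*16)) = 0 + j/32 = j/32)
(3*x(5))*(-17) = (3*((1/32)*5))*(-17) = (3*(5/32))*(-17) = (15/32)*(-17) = -255/32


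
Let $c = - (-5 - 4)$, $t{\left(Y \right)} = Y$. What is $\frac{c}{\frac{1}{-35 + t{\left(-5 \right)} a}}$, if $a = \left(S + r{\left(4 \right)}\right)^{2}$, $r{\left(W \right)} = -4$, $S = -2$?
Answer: $-1935$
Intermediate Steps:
$a = 36$ ($a = \left(-2 - 4\right)^{2} = \left(-6\right)^{2} = 36$)
$c = 9$ ($c = \left(-1\right) \left(-9\right) = 9$)
$\frac{c}{\frac{1}{-35 + t{\left(-5 \right)} a}} = \frac{1}{\frac{1}{-35 - 180}} \cdot 9 = \frac{1}{\frac{1}{-215}} \cdot 9 = \frac{1}{- \frac{1}{215}} \cdot 9 = \left(-215\right) 9 = -1935$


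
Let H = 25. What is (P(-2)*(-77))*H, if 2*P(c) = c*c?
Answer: -3850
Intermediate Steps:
P(c) = c²/2 (P(c) = (c*c)/2 = c²/2)
(P(-2)*(-77))*H = (((½)*(-2)²)*(-77))*25 = (((½)*4)*(-77))*25 = (2*(-77))*25 = -154*25 = -3850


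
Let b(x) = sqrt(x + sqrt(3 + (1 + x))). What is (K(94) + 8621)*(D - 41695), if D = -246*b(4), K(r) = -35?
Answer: -357993270 - 2112156*sqrt(4 + 2*sqrt(2)) ≈ -3.6351e+8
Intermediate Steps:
b(x) = sqrt(x + sqrt(4 + x))
D = -246*sqrt(4 + 2*sqrt(2)) (D = -246*sqrt(4 + sqrt(4 + 4)) = -246*sqrt(4 + sqrt(8)) = -246*sqrt(4 + 2*sqrt(2)) ≈ -642.83)
(K(94) + 8621)*(D - 41695) = (-35 + 8621)*(-246*sqrt(4 + 2*sqrt(2)) - 41695) = 8586*(-41695 - 246*sqrt(4 + 2*sqrt(2))) = -357993270 - 2112156*sqrt(4 + 2*sqrt(2))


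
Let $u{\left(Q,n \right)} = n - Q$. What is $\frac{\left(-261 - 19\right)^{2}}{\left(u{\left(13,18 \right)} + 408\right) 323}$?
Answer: $\frac{11200}{19057} \approx 0.58771$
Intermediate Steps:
$\frac{\left(-261 - 19\right)^{2}}{\left(u{\left(13,18 \right)} + 408\right) 323} = \frac{\left(-261 - 19\right)^{2}}{\left(\left(18 - 13\right) + 408\right) 323} = \frac{\left(-280\right)^{2}}{\left(\left(18 - 13\right) + 408\right) 323} = \frac{78400}{\left(5 + 408\right) 323} = \frac{78400}{413 \cdot 323} = \frac{78400}{133399} = 78400 \cdot \frac{1}{133399} = \frac{11200}{19057}$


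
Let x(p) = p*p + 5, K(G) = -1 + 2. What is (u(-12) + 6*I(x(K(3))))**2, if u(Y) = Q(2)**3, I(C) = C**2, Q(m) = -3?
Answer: 35721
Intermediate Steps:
K(G) = 1
x(p) = 5 + p**2 (x(p) = p**2 + 5 = 5 + p**2)
u(Y) = -27 (u(Y) = (-3)**3 = -27)
(u(-12) + 6*I(x(K(3))))**2 = (-27 + 6*(5 + 1**2)**2)**2 = (-27 + 6*(5 + 1)**2)**2 = (-27 + 6*6**2)**2 = (-27 + 6*36)**2 = (-27 + 216)**2 = 189**2 = 35721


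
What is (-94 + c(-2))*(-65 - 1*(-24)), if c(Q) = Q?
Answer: 3936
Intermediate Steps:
(-94 + c(-2))*(-65 - 1*(-24)) = (-94 - 2)*(-65 - 1*(-24)) = -96*(-65 + 24) = -96*(-41) = 3936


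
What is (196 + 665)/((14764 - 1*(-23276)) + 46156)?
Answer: 123/12028 ≈ 0.010226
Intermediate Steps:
(196 + 665)/((14764 - 1*(-23276)) + 46156) = 861/((14764 + 23276) + 46156) = 861/(38040 + 46156) = 861/84196 = 861*(1/84196) = 123/12028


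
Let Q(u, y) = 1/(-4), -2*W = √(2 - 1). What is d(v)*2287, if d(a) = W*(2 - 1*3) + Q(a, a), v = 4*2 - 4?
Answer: 2287/4 ≈ 571.75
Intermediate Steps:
W = -½ (W = -√(2 - 1)/2 = -√1/2 = -½*1 = -½ ≈ -0.50000)
v = 4 (v = 8 - 4 = 4)
Q(u, y) = -¼
d(a) = ¼ (d(a) = -(2 - 1*3)/2 - ¼ = -(2 - 3)/2 - ¼ = -½*(-1) - ¼ = ½ - ¼ = ¼)
d(v)*2287 = (¼)*2287 = 2287/4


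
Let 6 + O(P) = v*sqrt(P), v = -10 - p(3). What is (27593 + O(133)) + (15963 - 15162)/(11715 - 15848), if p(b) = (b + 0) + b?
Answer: 114016270/4133 - 16*sqrt(133) ≈ 27402.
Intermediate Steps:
p(b) = 2*b (p(b) = b + b = 2*b)
v = -16 (v = -10 - 2*3 = -10 - 1*6 = -10 - 6 = -16)
O(P) = -6 - 16*sqrt(P)
(27593 + O(133)) + (15963 - 15162)/(11715 - 15848) = (27593 + (-6 - 16*sqrt(133))) + (15963 - 15162)/(11715 - 15848) = (27587 - 16*sqrt(133)) + 801/(-4133) = (27587 - 16*sqrt(133)) + 801*(-1/4133) = (27587 - 16*sqrt(133)) - 801/4133 = 114016270/4133 - 16*sqrt(133)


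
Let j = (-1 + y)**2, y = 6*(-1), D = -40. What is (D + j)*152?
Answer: 1368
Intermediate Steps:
y = -6
j = 49 (j = (-1 - 6)**2 = (-7)**2 = 49)
(D + j)*152 = (-40 + 49)*152 = 9*152 = 1368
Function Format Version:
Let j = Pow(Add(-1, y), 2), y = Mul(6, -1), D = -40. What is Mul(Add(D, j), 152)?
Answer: 1368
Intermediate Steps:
y = -6
j = 49 (j = Pow(Add(-1, -6), 2) = Pow(-7, 2) = 49)
Mul(Add(D, j), 152) = Mul(Add(-40, 49), 152) = Mul(9, 152) = 1368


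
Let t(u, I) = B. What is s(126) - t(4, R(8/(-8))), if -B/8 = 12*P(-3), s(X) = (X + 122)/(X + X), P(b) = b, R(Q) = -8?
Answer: -18082/63 ≈ -287.02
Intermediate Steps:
s(X) = (122 + X)/(2*X) (s(X) = (122 + X)/((2*X)) = (122 + X)*(1/(2*X)) = (122 + X)/(2*X))
B = 288 (B = -96*(-3) = -8*(-36) = 288)
t(u, I) = 288
s(126) - t(4, R(8/(-8))) = (½)*(122 + 126)/126 - 1*288 = (½)*(1/126)*248 - 288 = 62/63 - 288 = -18082/63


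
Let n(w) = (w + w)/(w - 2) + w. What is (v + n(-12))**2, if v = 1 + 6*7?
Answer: 52441/49 ≈ 1070.2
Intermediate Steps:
v = 43 (v = 1 + 42 = 43)
n(w) = w + 2*w/(-2 + w) (n(w) = (2*w)/(-2 + w) + w = 2*w/(-2 + w) + w = w + 2*w/(-2 + w))
(v + n(-12))**2 = (43 + (-12)**2/(-2 - 12))**2 = (43 + 144/(-14))**2 = (43 + 144*(-1/14))**2 = (43 - 72/7)**2 = (229/7)**2 = 52441/49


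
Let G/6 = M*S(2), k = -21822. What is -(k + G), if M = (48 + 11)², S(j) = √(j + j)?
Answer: -19950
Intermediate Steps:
S(j) = √2*√j (S(j) = √(2*j) = √2*√j)
M = 3481 (M = 59² = 3481)
G = 41772 (G = 6*(3481*(√2*√2)) = 6*(3481*2) = 6*6962 = 41772)
-(k + G) = -(-21822 + 41772) = -1*19950 = -19950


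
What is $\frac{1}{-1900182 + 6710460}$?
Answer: $\frac{1}{4810278} \approx 2.0789 \cdot 10^{-7}$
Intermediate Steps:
$\frac{1}{-1900182 + 6710460} = \frac{1}{4810278}$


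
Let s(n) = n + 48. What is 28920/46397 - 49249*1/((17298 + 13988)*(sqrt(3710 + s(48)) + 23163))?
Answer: 485386294467451521/778800953866741546 + 49249*sqrt(3806)/16785588591218 ≈ 0.62325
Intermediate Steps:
s(n) = 48 + n
28920/46397 - 49249*1/((17298 + 13988)*(sqrt(3710 + s(48)) + 23163)) = 28920/46397 - 49249*1/((17298 + 13988)*(sqrt(3710 + (48 + 48)) + 23163)) = 28920*(1/46397) - 49249*1/(31286*(sqrt(3710 + 96) + 23163)) = 28920/46397 - 49249*1/(31286*(sqrt(3806) + 23163)) = 28920/46397 - 49249*1/(31286*(23163 + sqrt(3806))) = 28920/46397 - 49249/(724677618 + 31286*sqrt(3806))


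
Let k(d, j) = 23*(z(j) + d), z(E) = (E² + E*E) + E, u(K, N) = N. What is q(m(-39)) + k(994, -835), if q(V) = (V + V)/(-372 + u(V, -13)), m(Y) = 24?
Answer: 12349262647/385 ≈ 3.2076e+7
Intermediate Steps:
z(E) = E + 2*E² (z(E) = (E² + E²) + E = 2*E² + E = E + 2*E²)
k(d, j) = 23*d + 23*j*(1 + 2*j) (k(d, j) = 23*(j*(1 + 2*j) + d) = 23*(d + j*(1 + 2*j)) = 23*d + 23*j*(1 + 2*j))
q(V) = -2*V/385 (q(V) = (V + V)/(-372 - 13) = (2*V)/(-385) = (2*V)*(-1/385) = -2*V/385)
q(m(-39)) + k(994, -835) = -2/385*24 + (23*994 + 23*(-835)*(1 + 2*(-835))) = -48/385 + (22862 + 23*(-835)*(1 - 1670)) = -48/385 + (22862 + 23*(-835)*(-1669)) = -48/385 + (22862 + 32053145) = -48/385 + 32076007 = 12349262647/385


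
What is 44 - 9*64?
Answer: -532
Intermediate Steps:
44 - 9*64 = 44 - 576 = -532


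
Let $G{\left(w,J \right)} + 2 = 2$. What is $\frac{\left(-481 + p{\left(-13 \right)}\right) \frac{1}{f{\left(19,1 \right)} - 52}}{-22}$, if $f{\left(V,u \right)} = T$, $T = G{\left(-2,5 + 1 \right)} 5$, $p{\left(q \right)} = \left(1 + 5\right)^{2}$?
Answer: $- \frac{445}{1144} \approx -0.38899$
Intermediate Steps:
$G{\left(w,J \right)} = 0$ ($G{\left(w,J \right)} = -2 + 2 = 0$)
$p{\left(q \right)} = 36$ ($p{\left(q \right)} = 6^{2} = 36$)
$T = 0$ ($T = 0 \cdot 5 = 0$)
$f{\left(V,u \right)} = 0$
$\frac{\left(-481 + p{\left(-13 \right)}\right) \frac{1}{f{\left(19,1 \right)} - 52}}{-22} = \frac{\left(-481 + 36\right) \frac{1}{0 - 52}}{-22} = - \frac{445}{-52} \left(- \frac{1}{22}\right) = \left(-445\right) \left(- \frac{1}{52}\right) \left(- \frac{1}{22}\right) = \frac{445}{52} \left(- \frac{1}{22}\right) = - \frac{445}{1144}$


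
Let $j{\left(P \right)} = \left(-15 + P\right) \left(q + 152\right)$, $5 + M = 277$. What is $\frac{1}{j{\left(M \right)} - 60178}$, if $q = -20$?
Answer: $- \frac{1}{26254} \approx -3.8089 \cdot 10^{-5}$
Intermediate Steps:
$M = 272$ ($M = -5 + 277 = 272$)
$j{\left(P \right)} = -1980 + 132 P$ ($j{\left(P \right)} = \left(-15 + P\right) \left(-20 + 152\right) = \left(-15 + P\right) 132 = -1980 + 132 P$)
$\frac{1}{j{\left(M \right)} - 60178} = \frac{1}{\left(-1980 + 132 \cdot 272\right) - 60178} = \frac{1}{\left(-1980 + 35904\right) - 60178} = \frac{1}{33924 - 60178} = \frac{1}{-26254} = - \frac{1}{26254}$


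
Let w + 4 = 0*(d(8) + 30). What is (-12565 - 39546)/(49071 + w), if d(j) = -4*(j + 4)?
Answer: -52111/49067 ≈ -1.0620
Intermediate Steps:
d(j) = -16 - 4*j (d(j) = -4*(4 + j) = -16 - 4*j)
w = -4 (w = -4 + 0*((-16 - 4*8) + 30) = -4 + 0*((-16 - 32) + 30) = -4 + 0*(-48 + 30) = -4 + 0*(-18) = -4 + 0 = -4)
(-12565 - 39546)/(49071 + w) = (-12565 - 39546)/(49071 - 4) = -52111/49067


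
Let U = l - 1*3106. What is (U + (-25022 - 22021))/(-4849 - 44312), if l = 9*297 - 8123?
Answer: 18533/16387 ≈ 1.1310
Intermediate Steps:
l = -5450 (l = 2673 - 8123 = -5450)
U = -8556 (U = -5450 - 1*3106 = -5450 - 3106 = -8556)
(U + (-25022 - 22021))/(-4849 - 44312) = (-8556 + (-25022 - 22021))/(-4849 - 44312) = (-8556 - 47043)/(-49161) = -55599*(-1/49161) = 18533/16387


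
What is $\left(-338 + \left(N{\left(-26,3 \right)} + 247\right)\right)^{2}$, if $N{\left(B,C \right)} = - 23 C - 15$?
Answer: $30625$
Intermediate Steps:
$N{\left(B,C \right)} = -15 - 23 C$
$\left(-338 + \left(N{\left(-26,3 \right)} + 247\right)\right)^{2} = \left(-338 + \left(\left(-15 - 69\right) + 247\right)\right)^{2} = \left(-338 + \left(-84 + 247\right)\right)^{2} = \left(-338 + 163\right)^{2} = \left(-175\right)^{2} = 30625$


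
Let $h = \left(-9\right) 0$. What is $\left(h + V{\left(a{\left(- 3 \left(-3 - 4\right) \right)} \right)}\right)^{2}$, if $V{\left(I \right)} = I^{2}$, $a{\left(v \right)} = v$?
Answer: $194481$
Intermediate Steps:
$h = 0$
$\left(h + V{\left(a{\left(- 3 \left(-3 - 4\right) \right)} \right)}\right)^{2} = \left(0 + \left(- 3 \left(-3 - 4\right)\right)^{2}\right)^{2} = \left(0 + \left(\left(-3\right) \left(-7\right)\right)^{2}\right)^{2} = \left(0 + 21^{2}\right)^{2} = \left(0 + 441\right)^{2} = 441^{2} = 194481$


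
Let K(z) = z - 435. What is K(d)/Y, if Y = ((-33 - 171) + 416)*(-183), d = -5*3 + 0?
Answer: 75/6466 ≈ 0.011599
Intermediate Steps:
d = -15 (d = -15 + 0 = -15)
K(z) = -435 + z
Y = -38796 (Y = (-204 + 416)*(-183) = 212*(-183) = -38796)
K(d)/Y = (-435 - 15)/(-38796) = -450*(-1/38796) = 75/6466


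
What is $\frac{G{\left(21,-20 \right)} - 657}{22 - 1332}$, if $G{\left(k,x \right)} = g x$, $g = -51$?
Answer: $- \frac{363}{1310} \approx -0.2771$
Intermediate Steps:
$G{\left(k,x \right)} = - 51 x$
$\frac{G{\left(21,-20 \right)} - 657}{22 - 1332} = \frac{\left(-51\right) \left(-20\right) - 657}{22 - 1332} = \frac{1020 - 657}{22 - 1332} = \frac{363}{-1310} = 363 \left(- \frac{1}{1310}\right) = - \frac{363}{1310}$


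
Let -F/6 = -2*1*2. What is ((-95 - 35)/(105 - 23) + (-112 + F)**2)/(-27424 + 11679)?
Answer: -317439/645545 ≈ -0.49174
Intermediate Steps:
F = 24 (F = -6*(-2*1)*2 = -(-12)*2 = -6*(-4) = 24)
((-95 - 35)/(105 - 23) + (-112 + F)**2)/(-27424 + 11679) = ((-95 - 35)/(105 - 23) + (-112 + 24)**2)/(-27424 + 11679) = (-130/82 + (-88)**2)/(-15745) = (-130*1/82 + 7744)*(-1/15745) = (-65/41 + 7744)*(-1/15745) = (317439/41)*(-1/15745) = -317439/645545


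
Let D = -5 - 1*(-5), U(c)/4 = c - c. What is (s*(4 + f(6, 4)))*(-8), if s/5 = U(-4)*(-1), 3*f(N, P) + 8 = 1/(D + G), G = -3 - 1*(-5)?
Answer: 0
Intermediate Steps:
U(c) = 0 (U(c) = 4*(c - c) = 4*0 = 0)
D = 0 (D = -5 + 5 = 0)
G = 2 (G = -3 + 5 = 2)
f(N, P) = -5/2 (f(N, P) = -8/3 + 1/(3*(0 + 2)) = -8/3 + (⅓)/2 = -8/3 + (⅓)*(½) = -8/3 + ⅙ = -5/2)
s = 0 (s = 5*(0*(-1)) = 5*0 = 0)
(s*(4 + f(6, 4)))*(-8) = (0*(4 - 5/2))*(-8) = (0*(3/2))*(-8) = 0*(-8) = 0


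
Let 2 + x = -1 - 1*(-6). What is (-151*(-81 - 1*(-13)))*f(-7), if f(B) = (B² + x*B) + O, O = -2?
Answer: 266968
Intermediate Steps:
x = 3 (x = -2 + (-1 - 1*(-6)) = -2 + (-1 + 6) = -2 + 5 = 3)
f(B) = -2 + B² + 3*B (f(B) = (B² + 3*B) - 2 = -2 + B² + 3*B)
(-151*(-81 - 1*(-13)))*f(-7) = (-151*(-81 - 1*(-13)))*(-2 + (-7)² + 3*(-7)) = (-151*(-81 + 13))*(-2 + 49 - 21) = -151*(-68)*26 = 10268*26 = 266968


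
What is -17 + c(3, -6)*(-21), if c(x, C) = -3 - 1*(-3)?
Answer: -17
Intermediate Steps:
c(x, C) = 0 (c(x, C) = -3 + 3 = 0)
-17 + c(3, -6)*(-21) = -17 + 0*(-21) = -17 + 0 = -17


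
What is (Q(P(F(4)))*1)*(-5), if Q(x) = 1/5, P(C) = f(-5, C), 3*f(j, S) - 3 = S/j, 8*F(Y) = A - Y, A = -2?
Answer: -1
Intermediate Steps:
F(Y) = -¼ - Y/8 (F(Y) = (-2 - Y)/8 = -¼ - Y/8)
f(j, S) = 1 + S/(3*j) (f(j, S) = 1 + (S/j)/3 = 1 + S/(3*j))
P(C) = 1 - C/15 (P(C) = (-5 + C/3)/(-5) = -(-5 + C/3)/5 = 1 - C/15)
Q(x) = ⅕
(Q(P(F(4)))*1)*(-5) = ((⅕)*1)*(-5) = (⅕)*(-5) = -1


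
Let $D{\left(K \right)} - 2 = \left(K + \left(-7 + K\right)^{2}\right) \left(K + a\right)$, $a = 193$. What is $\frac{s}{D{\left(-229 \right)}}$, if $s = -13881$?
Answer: $\frac{13881}{1996810} \approx 0.0069516$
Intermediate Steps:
$D{\left(K \right)} = 2 + \left(193 + K\right) \left(K + \left(-7 + K\right)^{2}\right)$ ($D{\left(K \right)} = 2 + \left(K + \left(-7 + K\right)^{2}\right) \left(K + 193\right) = 2 + \left(K + \left(-7 + K\right)^{2}\right) \left(193 + K\right) = 2 + \left(193 + K\right) \left(K + \left(-7 + K\right)^{2}\right)$)
$\frac{s}{D{\left(-229 \right)}} = - \frac{13881}{9459 + \left(-229\right)^{3} - -563340 + 180 \left(-229\right)^{2}} = - \frac{13881}{9459 - 12008989 + 563340 + 180 \cdot 52441} = - \frac{13881}{9459 - 12008989 + 563340 + 9439380} = - \frac{13881}{-1996810} = \left(-13881\right) \left(- \frac{1}{1996810}\right) = \frac{13881}{1996810}$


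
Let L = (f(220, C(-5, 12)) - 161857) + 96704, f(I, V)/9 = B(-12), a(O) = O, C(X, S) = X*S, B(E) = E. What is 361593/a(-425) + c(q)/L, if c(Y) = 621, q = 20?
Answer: -23598184698/27735925 ≈ -850.82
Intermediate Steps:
C(X, S) = S*X
f(I, V) = -108 (f(I, V) = 9*(-12) = -108)
L = -65261 (L = (-108 - 161857) + 96704 = -161965 + 96704 = -65261)
361593/a(-425) + c(q)/L = 361593/(-425) + 621/(-65261) = 361593*(-1/425) + 621*(-1/65261) = -361593/425 - 621/65261 = -23598184698/27735925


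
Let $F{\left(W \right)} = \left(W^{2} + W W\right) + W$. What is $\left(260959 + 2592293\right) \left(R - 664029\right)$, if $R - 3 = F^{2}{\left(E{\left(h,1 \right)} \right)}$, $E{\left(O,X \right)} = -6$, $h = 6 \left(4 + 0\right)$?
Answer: $-1882204746840$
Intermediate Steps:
$h = 24$ ($h = 6 \cdot 4 = 24$)
$F{\left(W \right)} = W + 2 W^{2}$ ($F{\left(W \right)} = \left(W^{2} + W^{2}\right) + W = 2 W^{2} + W = W + 2 W^{2}$)
$R = 4359$ ($R = 3 + \left(- 6 \left(1 + 2 \left(-6\right)\right)\right)^{2} = 3 + \left(- 6 \left(1 - 12\right)\right)^{2} = 3 + \left(\left(-6\right) \left(-11\right)\right)^{2} = 3 + 66^{2} = 3 + 4356 = 4359$)
$\left(260959 + 2592293\right) \left(R - 664029\right) = \left(260959 + 2592293\right) \left(4359 - 664029\right) = 2853252 \left(-659670\right) = -1882204746840$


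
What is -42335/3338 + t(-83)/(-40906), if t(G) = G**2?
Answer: -438687748/34136057 ≈ -12.851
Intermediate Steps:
-42335/3338 + t(-83)/(-40906) = -42335/3338 + (-83)**2/(-40906) = -42335*1/3338 + 6889*(-1/40906) = -42335/3338 - 6889/40906 = -438687748/34136057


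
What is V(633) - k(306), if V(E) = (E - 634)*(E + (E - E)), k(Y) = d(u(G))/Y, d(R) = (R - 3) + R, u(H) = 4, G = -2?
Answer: -193703/306 ≈ -633.02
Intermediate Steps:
d(R) = -3 + 2*R (d(R) = (-3 + R) + R = -3 + 2*R)
k(Y) = 5/Y (k(Y) = (-3 + 2*4)/Y = (-3 + 8)/Y = 5/Y)
V(E) = E*(-634 + E) (V(E) = (-634 + E)*(E + 0) = (-634 + E)*E = E*(-634 + E))
V(633) - k(306) = 633*(-634 + 633) - 5/306 = 633*(-1) - 5/306 = -633 - 1*5/306 = -633 - 5/306 = -193703/306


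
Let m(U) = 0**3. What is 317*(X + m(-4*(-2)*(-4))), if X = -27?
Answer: -8559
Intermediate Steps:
m(U) = 0
317*(X + m(-4*(-2)*(-4))) = 317*(-27 + 0) = 317*(-27) = -8559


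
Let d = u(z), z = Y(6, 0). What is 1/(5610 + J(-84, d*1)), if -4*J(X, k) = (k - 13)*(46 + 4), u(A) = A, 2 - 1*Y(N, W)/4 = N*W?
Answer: 2/11345 ≈ 0.00017629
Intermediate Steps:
Y(N, W) = 8 - 4*N*W
z = 8 (z = 8 - 4*6*0 = 8 + 0 = 8)
d = 8
J(X, k) = 325/2 - 25*k/2 (J(X, k) = -(k - 13)*(46 + 4)/4 = -(-13 + k)*50/4 = -(-650 + 50*k)/4 = 325/2 - 25*k/2)
1/(5610 + J(-84, d*1)) = 1/(5610 + (325/2 - 100)) = 1/(5610 + 125/2) = 1/(11345/2) = 2/11345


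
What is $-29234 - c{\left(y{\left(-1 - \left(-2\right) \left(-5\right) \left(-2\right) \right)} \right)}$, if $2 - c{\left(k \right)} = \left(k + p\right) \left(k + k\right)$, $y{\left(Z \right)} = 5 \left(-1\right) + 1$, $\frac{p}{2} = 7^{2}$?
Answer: $-29988$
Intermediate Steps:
$p = 98$ ($p = 2 \cdot 7^{2} = 2 \cdot 49 = 98$)
$y{\left(Z \right)} = -4$ ($y{\left(Z \right)} = -5 + 1 = -4$)
$c{\left(k \right)} = 2 - 2 k \left(98 + k\right)$ ($c{\left(k \right)} = 2 - \left(k + 98\right) \left(k + k\right) = 2 - \left(98 + k\right) 2 k = 2 - 2 k \left(98 + k\right)$)
$-29234 - c{\left(y{\left(-1 - \left(-2\right) \left(-5\right) \left(-2\right) \right)} \right)} = -29234 - \left(2 - -784 - 2 \left(-4\right)^{2}\right) = -29234 - \left(2 + 784 - 32\right) = -29234 - 754 = -29988$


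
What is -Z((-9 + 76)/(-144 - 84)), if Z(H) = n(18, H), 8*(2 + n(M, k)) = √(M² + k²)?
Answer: 2 - √16847305/1824 ≈ -0.25030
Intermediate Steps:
n(M, k) = -2 + √(M² + k²)/8
Z(H) = -2 + √(324 + H²)/8 (Z(H) = -2 + √(18² + H²)/8 = -2 + √(324 + H²)/8)
-Z((-9 + 76)/(-144 - 84)) = -(-2 + √(324 + ((-9 + 76)/(-144 - 84))²)/8) = -(-2 + √(324 + (67/(-228))²)/8) = -(-2 + √(324 + (67*(-1/228))²)/8) = -(-2 + √(324 + (-67/228)²)/8) = -(-2 + √(324 + 4489/51984)/8) = -(-2 + √(16847305/51984)/8) = -(-2 + (√16847305/228)/8) = -(-2 + √16847305/1824) = 2 - √16847305/1824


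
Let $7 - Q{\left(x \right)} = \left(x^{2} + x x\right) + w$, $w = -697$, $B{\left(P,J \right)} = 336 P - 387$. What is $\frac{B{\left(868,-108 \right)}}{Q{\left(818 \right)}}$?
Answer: $- \frac{97087}{445848} \approx -0.21776$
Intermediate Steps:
$B{\left(P,J \right)} = -387 + 336 P$
$Q{\left(x \right)} = 704 - 2 x^{2}$ ($Q{\left(x \right)} = 7 - \left(\left(x^{2} + x x\right) - 697\right) = 7 - \left(\left(x^{2} + x^{2}\right) - 697\right) = 7 - \left(2 x^{2} - 697\right) = 7 - \left(-697 + 2 x^{2}\right) = 704 - 2 x^{2}$)
$\frac{B{\left(868,-108 \right)}}{Q{\left(818 \right)}} = \frac{-387 + 336 \cdot 868}{704 - 2 \cdot 818^{2}} = \frac{-387 + 291648}{704 - 1338248} = \frac{291261}{704 - 1338248} = \frac{291261}{-1337544} = 291261 \left(- \frac{1}{1337544}\right) = - \frac{97087}{445848}$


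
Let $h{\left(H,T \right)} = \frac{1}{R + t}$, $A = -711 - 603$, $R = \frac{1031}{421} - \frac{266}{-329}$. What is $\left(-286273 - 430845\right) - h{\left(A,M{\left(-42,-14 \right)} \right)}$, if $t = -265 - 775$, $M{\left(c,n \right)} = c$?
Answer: $- \frac{14710976560163}{20514025} \approx -7.1712 \cdot 10^{5}$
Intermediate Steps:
$R = \frac{64455}{19787}$ ($R = 1031 \cdot \frac{1}{421} - - \frac{38}{47} = \frac{1031}{421} + \frac{38}{47} = \frac{64455}{19787} \approx 3.2574$)
$t = -1040$
$A = -1314$
$h{\left(H,T \right)} = - \frac{19787}{20514025}$ ($h{\left(H,T \right)} = \frac{1}{\frac{64455}{19787} - 1040} = \frac{1}{- \frac{20514025}{19787}} = - \frac{19787}{20514025}$)
$\left(-286273 - 430845\right) - h{\left(A,M{\left(-42,-14 \right)} \right)} = \left(-286273 - 430845\right) - - \frac{19787}{20514025} = -717118 + \frac{19787}{20514025} = - \frac{14710976560163}{20514025}$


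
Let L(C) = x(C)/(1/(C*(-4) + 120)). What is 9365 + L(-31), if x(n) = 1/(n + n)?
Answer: 290193/31 ≈ 9361.1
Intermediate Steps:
x(n) = 1/(2*n)
L(C) = (120 - 4*C)/(2*C) (L(C) = (1/(2*C))/(1/(C*(-4) + 120)) = (1/(2*C))/(1/(-4*C + 120)) = (1/(2*C))/(1/(120 - 4*C)) = (1/(2*C))*(120 - 4*C) = (120 - 4*C)/(2*C))
9365 + L(-31) = 9365 + (-2 + 60/(-31)) = 9365 + (-2 + 60*(-1/31)) = 9365 + (-2 - 60/31) = 9365 - 122/31 = 290193/31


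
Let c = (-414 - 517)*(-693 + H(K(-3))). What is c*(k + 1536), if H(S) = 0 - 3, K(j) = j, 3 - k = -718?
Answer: 1462481832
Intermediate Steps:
k = 721 (k = 3 - 1*(-718) = 3 + 718 = 721)
H(S) = -3
c = 647976 (c = (-414 - 517)*(-693 - 3) = -931*(-696) = 647976)
c*(k + 1536) = 647976*(721 + 1536) = 647976*2257 = 1462481832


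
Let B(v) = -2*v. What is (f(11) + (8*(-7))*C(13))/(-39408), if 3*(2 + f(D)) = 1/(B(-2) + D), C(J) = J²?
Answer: 425969/1773360 ≈ 0.24020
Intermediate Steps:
f(D) = -2 + 1/(3*(4 + D)) (f(D) = -2 + 1/(3*(-2*(-2) + D)) = -2 + 1/(3*(4 + D)))
(f(11) + (8*(-7))*C(13))/(-39408) = ((-23 - 6*11)/(3*(4 + 11)) + (8*(-7))*13²)/(-39408) = ((⅓)*(-23 - 66)/15 - 56*169)*(-1/39408) = ((⅓)*(1/15)*(-89) - 9464)*(-1/39408) = (-89/45 - 9464)*(-1/39408) = -425969/45*(-1/39408) = 425969/1773360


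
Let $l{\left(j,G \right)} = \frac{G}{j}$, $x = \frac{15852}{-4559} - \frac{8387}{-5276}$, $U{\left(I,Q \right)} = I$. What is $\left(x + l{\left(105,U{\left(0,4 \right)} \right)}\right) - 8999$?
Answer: $- \frac{216500901535}{24053284} \approx -9000.9$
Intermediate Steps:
$x = - \frac{45398819}{24053284}$ ($x = 15852 \left(- \frac{1}{4559}\right) - - \frac{8387}{5276} = - \frac{15852}{4559} + \frac{8387}{5276} = - \frac{45398819}{24053284} \approx -1.8874$)
$\left(x + l{\left(105,U{\left(0,4 \right)} \right)}\right) - 8999 = \left(- \frac{45398819}{24053284} + \frac{0}{105}\right) - 8999 = \left(- \frac{45398819}{24053284} + 0 \cdot \frac{1}{105}\right) - 8999 = \left(- \frac{45398819}{24053284} + 0\right) - 8999 = - \frac{45398819}{24053284} - 8999 = - \frac{216500901535}{24053284}$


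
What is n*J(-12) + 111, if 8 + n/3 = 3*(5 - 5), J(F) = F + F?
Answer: 687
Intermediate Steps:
J(F) = 2*F
n = -24 (n = -24 + 3*(3*(5 - 5)) = -24 + 3*(3*0) = -24 + 3*0 = -24 + 0 = -24)
n*J(-12) + 111 = -48*(-12) + 111 = -24*(-24) + 111 = 576 + 111 = 687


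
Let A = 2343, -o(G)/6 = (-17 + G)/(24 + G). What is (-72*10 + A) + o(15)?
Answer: 21103/13 ≈ 1623.3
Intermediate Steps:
o(G) = -6*(-17 + G)/(24 + G)
(-72*10 + A) + o(15) = (-72*10 + 2343) + 6*(17 - 1*15)/(24 + 15) = (-720 + 2343) + 6*(17 - 15)/39 = 1623 + 6*(1/39)*2 = 1623 + 4/13 = 21103/13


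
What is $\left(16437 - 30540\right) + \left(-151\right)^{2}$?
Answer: $8698$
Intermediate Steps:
$\left(16437 - 30540\right) + \left(-151\right)^{2} = -14103 + 22801 = 8698$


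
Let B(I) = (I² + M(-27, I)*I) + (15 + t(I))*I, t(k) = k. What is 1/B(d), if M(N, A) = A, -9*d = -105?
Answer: 3/1750 ≈ 0.0017143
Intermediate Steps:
d = 35/3 (d = -⅑*(-105) = 35/3 ≈ 11.667)
B(I) = 2*I² + I*(15 + I) (B(I) = (I² + I*I) + (15 + I)*I = (I² + I²) + I*(15 + I) = 2*I² + I*(15 + I))
1/B(d) = 1/(3*(35/3)*(5 + 35/3)) = 1/(3*(35/3)*(50/3)) = 1/(1750/3) = 3/1750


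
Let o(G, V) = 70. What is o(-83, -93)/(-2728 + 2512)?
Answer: -35/108 ≈ -0.32407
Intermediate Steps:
o(-83, -93)/(-2728 + 2512) = 70/(-2728 + 2512) = 70/(-216) = 70*(-1/216) = -35/108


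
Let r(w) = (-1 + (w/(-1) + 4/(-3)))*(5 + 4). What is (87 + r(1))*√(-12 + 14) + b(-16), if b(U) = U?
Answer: -16 + 57*√2 ≈ 64.610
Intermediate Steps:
r(w) = -21 - 9*w (r(w) = (-1 + (w*(-1) + 4*(-⅓)))*9 = (-1 + (-w - 4/3))*9 = (-1 + (-4/3 - w))*9 = (-7/3 - w)*9 = -21 - 9*w)
(87 + r(1))*√(-12 + 14) + b(-16) = (87 + (-21 - 9*1))*√(-12 + 14) - 16 = (87 + (-21 - 9))*√2 - 16 = (87 - 30)*√2 - 16 = 57*√2 - 16 = -16 + 57*√2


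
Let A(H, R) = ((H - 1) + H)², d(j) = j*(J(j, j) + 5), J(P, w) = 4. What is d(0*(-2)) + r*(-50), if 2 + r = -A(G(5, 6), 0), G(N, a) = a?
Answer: 6150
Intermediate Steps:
d(j) = 9*j (d(j) = j*(4 + 5) = j*9 = 9*j)
A(H, R) = (-1 + 2*H)² (A(H, R) = ((-1 + H) + H)² = (-1 + 2*H)²)
r = -123 (r = -2 - (-1 + 2*6)² = -2 - (-1 + 12)² = -2 - 1*11² = -2 - 1*121 = -2 - 121 = -123)
d(0*(-2)) + r*(-50) = 9*(0*(-2)) - 123*(-50) = 9*0 + 6150 = 0 + 6150 = 6150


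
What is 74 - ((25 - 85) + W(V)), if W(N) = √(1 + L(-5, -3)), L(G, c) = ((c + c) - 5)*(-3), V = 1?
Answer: 134 - √34 ≈ 128.17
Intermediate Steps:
L(G, c) = 15 - 6*c (L(G, c) = (2*c - 5)*(-3) = (-5 + 2*c)*(-3) = 15 - 6*c)
W(N) = √34 (W(N) = √(1 + (15 - 6*(-3))) = √(1 + (15 + 18)) = √(1 + 33) = √34)
74 - ((25 - 85) + W(V)) = 74 - ((25 - 85) + √34) = 74 - (-60 + √34) = 74 + (60 - √34) = 134 - √34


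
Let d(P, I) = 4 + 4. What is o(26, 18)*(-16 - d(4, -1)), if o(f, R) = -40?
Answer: 960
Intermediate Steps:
d(P, I) = 8
o(26, 18)*(-16 - d(4, -1)) = -40*(-16 - 1*8) = -40*(-16 - 8) = -40*(-24) = 960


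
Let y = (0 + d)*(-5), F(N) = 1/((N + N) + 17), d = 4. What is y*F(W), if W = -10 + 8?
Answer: -20/13 ≈ -1.5385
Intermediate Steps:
W = -2
F(N) = 1/(17 + 2*N) (F(N) = 1/(2*N + 17) = 1/(17 + 2*N))
y = -20 (y = (0 + 4)*(-5) = 4*(-5) = -20)
y*F(W) = -20/(17 + 2*(-2)) = -20/(17 - 4) = -20/13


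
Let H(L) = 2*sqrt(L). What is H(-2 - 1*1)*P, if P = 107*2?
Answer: 428*I*sqrt(3) ≈ 741.32*I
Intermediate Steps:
P = 214
H(-2 - 1*1)*P = (2*sqrt(-2 - 1*1))*214 = (2*sqrt(-2 - 1))*214 = (2*sqrt(-3))*214 = (2*(I*sqrt(3)))*214 = (2*I*sqrt(3))*214 = 428*I*sqrt(3)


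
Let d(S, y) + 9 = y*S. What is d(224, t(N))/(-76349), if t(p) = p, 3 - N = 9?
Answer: 1353/76349 ≈ 0.017721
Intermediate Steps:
N = -6 (N = 3 - 1*9 = 3 - 9 = -6)
d(S, y) = -9 + S*y (d(S, y) = -9 + y*S = -9 + S*y)
d(224, t(N))/(-76349) = (-9 + 224*(-6))/(-76349) = (-9 - 1344)*(-1/76349) = -1353*(-1/76349) = 1353/76349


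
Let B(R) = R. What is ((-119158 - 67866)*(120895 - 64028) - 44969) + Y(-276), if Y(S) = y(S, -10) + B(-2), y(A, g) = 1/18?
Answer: -191439698021/18 ≈ -1.0636e+10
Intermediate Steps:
y(A, g) = 1/18
Y(S) = -35/18 (Y(S) = 1/18 - 2 = -35/18)
((-119158 - 67866)*(120895 - 64028) - 44969) + Y(-276) = ((-119158 - 67866)*(120895 - 64028) - 44969) - 35/18 = (-187024*56867 - 44969) - 35/18 = (-10635493808 - 44969) - 35/18 = -10635538777 - 35/18 = -191439698021/18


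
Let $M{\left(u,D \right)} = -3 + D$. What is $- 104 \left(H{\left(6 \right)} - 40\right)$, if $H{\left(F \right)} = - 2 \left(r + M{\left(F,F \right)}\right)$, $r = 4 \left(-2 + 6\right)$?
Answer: $8112$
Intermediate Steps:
$r = 16$ ($r = 4 \cdot 4 = 16$)
$H{\left(F \right)} = -26 - 2 F$ ($H{\left(F \right)} = - 2 \left(16 + \left(-3 + F\right)\right) = - 2 \left(13 + F\right) = -26 - 2 F$)
$- 104 \left(H{\left(6 \right)} - 40\right) = - 104 \left(\left(-26 - 12\right) - 40\right) = - 104 \left(-38 - 40\right) = \left(-104\right) \left(-78\right) = 8112$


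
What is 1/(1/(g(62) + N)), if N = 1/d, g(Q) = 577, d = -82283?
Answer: 47477290/82283 ≈ 577.00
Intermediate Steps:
N = -1/82283 (N = 1/(-82283) = -1/82283 ≈ -1.2153e-5)
1/(1/(g(62) + N)) = 1/(1/(577 - 1/82283)) = 1/(1/(47477290/82283)) = 1/(82283/47477290) = 47477290/82283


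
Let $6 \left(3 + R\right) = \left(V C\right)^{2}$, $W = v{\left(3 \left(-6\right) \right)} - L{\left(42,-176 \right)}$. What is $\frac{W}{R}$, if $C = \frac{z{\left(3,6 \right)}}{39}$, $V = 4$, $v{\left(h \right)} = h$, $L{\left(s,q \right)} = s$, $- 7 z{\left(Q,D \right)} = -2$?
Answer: $\frac{13415220}{670729} \approx 20.001$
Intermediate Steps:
$z{\left(Q,D \right)} = \frac{2}{7}$ ($z{\left(Q,D \right)} = \left(- \frac{1}{7}\right) \left(-2\right) = \frac{2}{7}$)
$W = -60$ ($W = 3 \left(-6\right) - 42 = -18 - 42 = -60$)
$C = \frac{2}{273}$ ($C = \frac{2}{7 \cdot 39} = \frac{2}{7} \cdot \frac{1}{39} = \frac{2}{273} \approx 0.007326$)
$R = - \frac{670729}{223587}$ ($R = -3 + \frac{\left(4 \cdot \frac{2}{273}\right)^{2}}{6} = -3 + \frac{\left(\frac{8}{273}\right)^{2}}{6} = -3 + \frac{1}{6} \cdot \frac{64}{74529} = -3 + \frac{32}{223587} = - \frac{670729}{223587} \approx -2.9999$)
$\frac{W}{R} = - \frac{60}{- \frac{670729}{223587}} = \left(-60\right) \left(- \frac{223587}{670729}\right) = \frac{13415220}{670729}$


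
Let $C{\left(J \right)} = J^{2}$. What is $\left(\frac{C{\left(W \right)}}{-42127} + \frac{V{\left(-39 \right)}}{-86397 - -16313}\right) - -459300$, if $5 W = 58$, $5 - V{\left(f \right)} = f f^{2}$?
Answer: $\frac{8475299866498431}{18452679175} \approx 4.593 \cdot 10^{5}$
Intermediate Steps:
$V{\left(f \right)} = 5 - f^{3}$ ($V{\left(f \right)} = 5 - f f^{2} = 5 - f^{3}$)
$W = \frac{58}{5}$ ($W = \frac{1}{5} \cdot 58 = \frac{58}{5} \approx 11.6$)
$\left(\frac{C{\left(W \right)}}{-42127} + \frac{V{\left(-39 \right)}}{-86397 - -16313}\right) - -459300 = \left(\frac{\left(\frac{58}{5}\right)^{2}}{-42127} + \frac{5 - \left(-39\right)^{3}}{-86397 - -16313}\right) - -459300 = \left(\frac{3364}{25} \left(- \frac{1}{42127}\right) + \frac{5 - -59319}{-86397 + 16313}\right) + 459300 = \left(- \frac{3364}{1053175} + \frac{5 + 59319}{-70084}\right) + 459300 = \left(- \frac{3364}{1053175} + 59324 \left(- \frac{1}{70084}\right)\right) + 459300 = \left(- \frac{3364}{1053175} - \frac{14831}{17521}\right) + 459300 = - \frac{15678579069}{18452679175} + 459300 = \frac{8475299866498431}{18452679175}$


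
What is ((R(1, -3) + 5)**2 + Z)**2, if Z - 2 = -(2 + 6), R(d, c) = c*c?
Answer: 36100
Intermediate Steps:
R(d, c) = c**2
Z = -6 (Z = 2 - (2 + 6) = 2 - 1*8 = 2 - 8 = -6)
((R(1, -3) + 5)**2 + Z)**2 = (((-3)**2 + 5)**2 - 6)**2 = ((9 + 5)**2 - 6)**2 = (14**2 - 6)**2 = (196 - 6)**2 = 190**2 = 36100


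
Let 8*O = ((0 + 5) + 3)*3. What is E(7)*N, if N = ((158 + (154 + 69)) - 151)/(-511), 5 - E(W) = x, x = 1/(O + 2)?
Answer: -1104/511 ≈ -2.1605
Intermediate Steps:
O = 3 (O = (((0 + 5) + 3)*3)/8 = ((5 + 3)*3)/8 = (8*3)/8 = (1/8)*24 = 3)
x = 1/5 (x = 1/(3 + 2) = 1/5 ≈ 0.20000)
E(W) = 24/5 (E(W) = 5 - 1*1/5 = 5 - 1/5 = 24/5)
N = -230/511 (N = ((158 + 223) - 151)*(-1/511) = (381 - 151)*(-1/511) = 230*(-1/511) = -230/511 ≈ -0.45010)
E(7)*N = (24/5)*(-230/511) = -1104/511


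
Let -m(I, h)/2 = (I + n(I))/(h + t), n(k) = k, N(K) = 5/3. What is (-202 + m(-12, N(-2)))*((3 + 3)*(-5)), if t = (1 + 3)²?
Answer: 316860/53 ≈ 5978.5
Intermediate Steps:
N(K) = 5/3 (N(K) = 5*(⅓) = 5/3)
t = 16 (t = 4² = 16)
m(I, h) = -4*I/(16 + h) (m(I, h) = -2*(I + I)/(h + 16) = -2*2*I/(16 + h) = -4*I/(16 + h))
(-202 + m(-12, N(-2)))*((3 + 3)*(-5)) = (-202 - 4*(-12)/(16 + 5/3))*((3 + 3)*(-5)) = (-202 - 4*(-12)/53/3)*(6*(-5)) = (-202 - 4*(-12)*3/53)*(-30) = (-202 + 144/53)*(-30) = -10562/53*(-30) = 316860/53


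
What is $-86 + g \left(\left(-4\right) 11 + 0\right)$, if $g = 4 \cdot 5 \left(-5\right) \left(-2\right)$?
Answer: $-8886$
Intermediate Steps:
$g = 200$ ($g = 20 \left(-5\right) \left(-2\right) = \left(-100\right) \left(-2\right) = 200$)
$-86 + g \left(\left(-4\right) 11 + 0\right) = -86 + 200 \left(\left(-4\right) 11 + 0\right) = -86 + 200 \left(-44 + 0\right) = -86 + 200 \left(-44\right) = -86 - 8800 = -8886$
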